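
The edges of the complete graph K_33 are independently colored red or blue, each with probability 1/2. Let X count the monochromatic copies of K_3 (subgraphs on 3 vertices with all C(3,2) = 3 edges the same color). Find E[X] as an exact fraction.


Let X = Σ_S X_S over the C(33, 3) = 5456 subsets S of size 3, where X_S = 1 if the K_3 on S is monochromatic.
For a fixed S, the K_3 on S has C(3, 2) = 3 edges. P[all 3 edges red] = (1/2)^3, and likewise for blue, so P[monochromatic] = 2·(1/2)^3 = 2^{1 − 3} = 1/4.
By linearity: E[X] = C(33, 3) · 2^{1 − 3} = 5456 · 1/4 = 1364.
Numerically: E[X] ≈ 1364.000.

E[X] = C(33,3)·2^(1−C(3,2)) = 1364 ≈ 1364.000.


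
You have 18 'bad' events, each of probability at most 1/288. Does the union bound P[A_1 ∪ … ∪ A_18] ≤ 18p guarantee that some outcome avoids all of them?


Union bound: P[∪_{i=1}^{18} A_i] ≤ Σ_i P[A_i] ≤ 18·p = 18·(1/288) = 1/16.
Numerically: 1/16 ≈ 0.062.
Is 1/16 < 1? YES.
Since P[∪ A_i] ≤ 1/16 < 1, the complement has P[∩ A_i^c] ≥ 1 − 1/16 = 15/16 > 0, so some outcome avoids every A_i.

18·p = 1/16 ≈ 0.062; existence CERTIFIED by the union bound.


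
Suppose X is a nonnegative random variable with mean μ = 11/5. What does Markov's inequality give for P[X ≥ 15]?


μ = E[X] = 11/5, a = 15.
Markov: P[X ≥ 15] ≤ μ/a = (11/5)/15 = 11/75.
Numerically: ≈ 0.1467.
(Since a = 15 > μ = 2.2000, the bound 11/75 is < 1 and informative.)

P[X ≥ 15] ≤ 11/75 ≈ 0.1467.


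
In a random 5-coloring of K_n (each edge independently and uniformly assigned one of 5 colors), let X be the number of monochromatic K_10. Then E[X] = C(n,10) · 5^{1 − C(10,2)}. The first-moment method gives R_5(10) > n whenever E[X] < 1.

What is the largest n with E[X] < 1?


We need C(n, 10) · 5^{1 − 45} < 1, i.e. C(n, 10) < 5^{45 − 1} = 5684341886080801486968994140625.
Check values of n near the boundary:
  n = 5387: C(5387, 10) = 5624406917627224603154306376491; 5624406917627224603154306376491 < 5684341886080801486968994140625? YES
  n = 5388: C(5388, 10) = 5634865093375880654852250419586; 5634865093375880654852250419586 < 5684341886080801486968994140625? YES
  n = 5389: C(5389, 10) = 5645340767466558997768874792926; 5645340767466558997768874792926 < 5684341886080801486968994140625? YES
  n = 5390: C(5390, 10) = 5655833965919099070255434039753; 5655833965919099070255434039753 < 5684341886080801486968994140625? YES
  n = 5391: C(5391, 10) = 5666344714787188828795213697883; 5666344714787188828795213697883 < 5684341886080801486968994140625? YES
  n = 5392: C(5392, 10) = 5676873040158402483252283957448; 5676873040158402483252283957448 < 5684341886080801486968994140625? YES
  n = 5393: C(5393, 10) = 5687418968154238267170642278008; 5687418968154238267170642278008 < 5684341886080801486968994140625? NO
  n = 5394: C(5394, 10) = 5697982524930156243149785372878; 5697982524930156243149785372878 < 5684341886080801486968994140625? NO
The largest n with C(n, 10) < 5684341886080801486968994140625 is n = 5392 (where E[X] = 5676873040158402483252283957448/5684341886080801486968994140625 ≈ 0.998686). Hence R_5(10) > 5392, i.e. R_5(10) ≥ 5393.

Largest n = 5392; hence R_5(10) > 5392.


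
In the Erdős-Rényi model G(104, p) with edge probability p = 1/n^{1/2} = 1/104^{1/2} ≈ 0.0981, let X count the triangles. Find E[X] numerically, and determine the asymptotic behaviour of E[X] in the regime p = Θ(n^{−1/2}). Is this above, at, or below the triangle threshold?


Number of potential triangles: C(104, 3) = 182104.
Each occurs with probability p³ ≈ (0.0981)³ ≈ 9.42866e-04.
By linearity: E[X] = C(104, 3)·p³ ≈ 182104 · 9.42866e-04 ≈ 171.700.
Since α = 1/2 < 1, p = c/n^{1/2} ≫ 1/n is above the triangle threshold p ~ 1/n. Asymptotically E[X] ~ (c³/6)·n^{3(1−α)} = (1³/6)·n^{1.5} → ∞; triangles are abundant w.h.p.

E[X] ≈ 171.700; in regime p = Θ(1/n^{1/2}) E[X] diverges (above the triangle threshold p ~ 1/n).


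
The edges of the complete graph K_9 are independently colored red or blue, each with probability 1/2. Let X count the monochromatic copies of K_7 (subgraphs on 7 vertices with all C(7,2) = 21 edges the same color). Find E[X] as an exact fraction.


Let X = Σ_S X_S over the C(9, 7) = 36 subsets S of size 7, where X_S = 1 if the K_7 on S is monochromatic.
For a fixed S, the K_7 on S has C(7, 2) = 21 edges. P[all 21 edges red] = (1/2)^21, and likewise for blue, so P[monochromatic] = 2·(1/2)^21 = 2^{1 − 21} = 1/1048576.
Summing: E[X] = C(9, 7) · 2^{1 − 21} = 36 · 1/1048576 = 9/262144.
Numerically: E[X] ≈ 0.000.

E[X] = C(9,7)·2^(1−C(7,2)) = 9/262144 ≈ 0.000.


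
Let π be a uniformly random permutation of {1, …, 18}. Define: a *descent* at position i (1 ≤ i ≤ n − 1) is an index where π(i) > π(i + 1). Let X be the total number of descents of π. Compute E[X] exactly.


Write X = Σ X_I over i = 1, …, 17, with X_I the indicator of one descent.
There are 17 indicators.
For each fixed i, the pair (π(i), π(i+1)) is a uniformly random ordered pair of distinct values from {1, …, 18}; by symmetry P[π(i) > π(i+1)] = 1/2.
By linearity: E[X] = 17 · (1/2) = (18 − 1) · (1/2) = 17/2 ≈ 8.5000.

E[X] = 17/2 = 8.5000.


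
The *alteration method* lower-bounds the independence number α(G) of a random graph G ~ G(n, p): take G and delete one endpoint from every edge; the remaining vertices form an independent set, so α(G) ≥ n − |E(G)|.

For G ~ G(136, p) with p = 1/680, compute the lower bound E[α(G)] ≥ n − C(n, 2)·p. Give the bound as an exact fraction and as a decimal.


E[|E(G)|] = C(136, 2)·p = 9180 · (1/680) = 27/2.
E[α(G)] ≥ n − E[|E(G)|] = 136 − 27/2 = 245/2.
Numerically: ≈ 122.5000.
(This is only a lower bound; the true E[α(G)] may be larger.)

E[α(G)] ≥ 245/2 ≈ 122.5000.


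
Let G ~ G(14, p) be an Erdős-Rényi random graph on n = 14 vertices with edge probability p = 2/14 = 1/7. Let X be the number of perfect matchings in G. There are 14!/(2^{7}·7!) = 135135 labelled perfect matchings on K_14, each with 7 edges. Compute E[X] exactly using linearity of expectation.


K_14 has 14!/(2^{7}·7!) = 135135 labelled perfect matchings.
For each such perfect matching H, let X_H = 1 if all 7 edges of H are present in G. Then P[X_H = 1] = p^{7} = (1/7)^{7} = 1/823543.
By linearity of expectation: E[X] = Σ_H E[X_H] = 135135 · p^{7} = 135135 · 1/823543 = 19305/117649.
Numerically: E[X] ≈ 0.16409.

E[X] = 135135 · (1/7)^{7} = 19305/117649 ≈ 0.16409.


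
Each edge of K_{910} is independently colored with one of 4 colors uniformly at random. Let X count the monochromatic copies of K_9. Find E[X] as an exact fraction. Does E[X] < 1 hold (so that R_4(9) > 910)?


E[X] = C(910, 9) · 4^{1 − 36} = 1133378248346922788210 · 4^{−35} = 1133378248346922788210/1180591620717411303424.
As a reduced fraction: E[X] = 566689124173461394105/590295810358705651712 ≈ 0.96001.
Is E[X] < 1? YES.
Since E[X] < 1, there exists a 4-coloring of K_{910} with no monochromatic K_9; hence R_4(9) > 910.

E[X] = 566689124173461394105/590295810358705651712 ≈ 0.96001; E[X] < 1, so R_4(9) > 910.


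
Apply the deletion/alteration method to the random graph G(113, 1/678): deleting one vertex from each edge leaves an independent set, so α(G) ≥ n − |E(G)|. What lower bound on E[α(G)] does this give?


E[|E(G)|] = C(113, 2)·p = 6328 · (1/678) = 28/3.
E[α(G)] ≥ n − E[|E(G)|] = 113 − 28/3 = 311/3.
Numerically: ≈ 103.667.
(This is only a lower bound; the true E[α(G)] may be larger.)

E[α(G)] ≥ 311/3 ≈ 103.667.


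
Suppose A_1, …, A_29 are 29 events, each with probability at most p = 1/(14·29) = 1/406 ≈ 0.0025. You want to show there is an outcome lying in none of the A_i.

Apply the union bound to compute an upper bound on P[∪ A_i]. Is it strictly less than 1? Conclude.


Union bound: P[∪_{i=1}^{29} A_i] ≤ Σ_i P[A_i] ≤ 29·p = 29·(1/406) = 1/14.
Numerically: 1/14 ≈ 0.0714.
Is 1/14 < 1? YES.
Since P[∪ A_i] ≤ 1/14 < 1, the complement has P[∩ A_i^c] ≥ 1 − 1/14 = 13/14 > 0, so some outcome avoids every A_i.

29·p = 1/14 ≈ 0.0714; existence CERTIFIED by the union bound.


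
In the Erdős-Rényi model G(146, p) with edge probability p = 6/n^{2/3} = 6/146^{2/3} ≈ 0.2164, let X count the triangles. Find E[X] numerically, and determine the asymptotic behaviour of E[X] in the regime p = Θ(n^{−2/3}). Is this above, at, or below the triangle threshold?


Number of potential triangles: C(146, 3) = 508080.
Each occurs with probability p³ ≈ (0.2164)³ ≈ 1.0133233e-02.
By linearity: E[X] = C(146, 3)·p³ ≈ 508080 · 1.0133233e-02 ≈ 5148.49315.
Since α = 2/3 < 1, p = c/n^{2/3} ≫ 1/n is above the triangle threshold p ~ 1/n. Asymptotically E[X] ~ (c³/6)·n^{3(1−α)} = (6³/6)·n^{1} → ∞; triangles are abundant w.h.p.

E[X] ≈ 5148.49315; in regime p = Θ(1/n^{2/3}) E[X] diverges (above the triangle threshold p ~ 1/n).


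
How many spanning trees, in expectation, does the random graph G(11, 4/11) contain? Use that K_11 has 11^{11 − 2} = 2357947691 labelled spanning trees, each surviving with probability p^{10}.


K_11 has 11^{11 − 2} = 2357947691 labelled spanning trees.
For each such spanning tree H, let X_H = 1 if all 10 edges of H are present in G. Then P[X_H = 1] = p^{10} = (4/11)^{10} = 1048576/25937424601.
By linearity of expectation: E[X] = Σ_H E[X_H] = 2357947691 · p^{10} = 2357947691 · 1048576/25937424601 = 1048576/11.
Numerically: E[X] ≈ 95325.1.

E[X] = 2357947691 · (4/11)^{10} = 1048576/11 ≈ 95325.1.


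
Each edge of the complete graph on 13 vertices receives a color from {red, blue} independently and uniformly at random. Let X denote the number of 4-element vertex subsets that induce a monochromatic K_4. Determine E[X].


Let X = Σ_S X_S over the C(13, 4) = 715 subsets S of size 4, where X_S = 1 if the K_4 on S is monochromatic.
For a fixed S, the K_4 on S has C(4, 2) = 6 edges. P[all 6 edges red] = (1/2)^6, and likewise for blue, so P[monochromatic] = 2·(1/2)^6 = 2^{1 − 6} = 1/32.
By linearity: E[X] = C(13, 4) · 2^{1 − 6} = 715 · 1/32 = 715/32.
Numerically: E[X] ≈ 22.343750.

E[X] = C(13,4)·2^(1−C(4,2)) = 715/32 ≈ 22.343750.


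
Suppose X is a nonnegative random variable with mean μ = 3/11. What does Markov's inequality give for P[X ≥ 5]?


μ = E[X] = 3/11, a = 5.
Markov: P[X ≥ 5] ≤ μ/a = (3/11)/5 = 3/55.
Numerically: ≈ 0.054545.
(Since a = 5 > μ = 0.272727, the bound 3/55 is < 1 and informative.)

P[X ≥ 5] ≤ 3/55 ≈ 0.054545.


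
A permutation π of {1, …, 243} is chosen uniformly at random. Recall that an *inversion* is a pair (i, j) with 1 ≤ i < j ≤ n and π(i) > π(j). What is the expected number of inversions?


Write X = Σ X_I over the C(243, 2) = 29403 pairs i < j, with X_I the indicator of one inversion.
There are 29403 indicators.
For each fixed pair i < j, the values π(i) and π(j) are two distinct elements of {1, …, 243} in uniformly random order; by symmetry P[π(i) > π(j)] = 1/2.
By linearity: E[X] = 29403 · (1/2) = C(243, 2) · (1/2) = 29403/2 = 29403/2 ≈ 14701.500.

E[X] = 29403/2 = 14701.500.


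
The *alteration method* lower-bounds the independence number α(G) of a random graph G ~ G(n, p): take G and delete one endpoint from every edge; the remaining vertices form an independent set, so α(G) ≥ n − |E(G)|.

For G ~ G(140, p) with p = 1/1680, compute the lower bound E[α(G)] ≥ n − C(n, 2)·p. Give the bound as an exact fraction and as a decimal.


E[|E(G)|] = C(140, 2)·p = 9730 · (1/1680) = 139/24.
E[α(G)] ≥ n − E[|E(G)|] = 140 − 139/24 = 3221/24.
Numerically: ≈ 134.208.
(This is only a lower bound; the true E[α(G)] may be larger.)

E[α(G)] ≥ 3221/24 ≈ 134.208.


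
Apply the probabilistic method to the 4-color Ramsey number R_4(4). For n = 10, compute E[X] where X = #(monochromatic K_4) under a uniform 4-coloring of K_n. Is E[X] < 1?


E[X] = C(10, 4) · 4^{1 − 6} = 210 · 4^{−5} = 210/1024.
As a reduced fraction: E[X] = 105/512 ≈ 0.20508.
Is E[X] < 1? YES.
Since E[X] < 1, there exists a 4-coloring of K_{10} with no monochromatic K_4; hence R_4(4) > 10.

E[X] = 105/512 ≈ 0.20508; E[X] < 1, so R_4(4) > 10.


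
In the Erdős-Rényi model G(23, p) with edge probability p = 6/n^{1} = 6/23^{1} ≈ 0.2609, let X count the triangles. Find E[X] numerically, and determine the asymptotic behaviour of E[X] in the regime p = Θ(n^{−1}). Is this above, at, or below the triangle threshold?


Number of potential triangles: C(23, 3) = 1771.
Each occurs with probability p³ ≈ (0.2609)³ ≈ 1.775294e-02.
By linearity: E[X] = C(23, 3)·p³ ≈ 1771 · 1.775294e-02 ≈ 31.4405.
Here α = 1, so p = 6/n is exactly at the triangle threshold p ~ 1/n. Asymptotically E[X] → c³/6 = 6³/6 = 36 ≈ 36.0000, a bounded constant. In this regime the triangle count is asymptotically Poisson(c³/6).

E[X] ≈ 31.4405; in regime p = Θ(1/n^{1}) E[X] stays bounded (at the triangle threshold p ~ 1/n).


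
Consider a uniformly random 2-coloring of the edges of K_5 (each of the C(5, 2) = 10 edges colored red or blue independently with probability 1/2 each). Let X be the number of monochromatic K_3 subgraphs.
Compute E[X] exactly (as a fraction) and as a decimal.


Let X = Σ_S X_S over the C(5, 3) = 10 subsets S of size 3, where X_S = 1 if the K_3 on S is monochromatic.
For a fixed S, the K_3 on S has C(3, 2) = 3 edges. P[all 3 edges red] = (1/2)^3, and likewise for blue, so P[monochromatic] = 2·(1/2)^3 = 2^{1 − 3} = 1/4.
By linearity of expectation: E[X] = C(5, 3) · 2^{1 − 3} = 10 · 1/4 = 5/2.
Numerically: E[X] ≈ 2.500.

E[X] = C(5,3)·2^(1−C(3,2)) = 5/2 ≈ 2.500.


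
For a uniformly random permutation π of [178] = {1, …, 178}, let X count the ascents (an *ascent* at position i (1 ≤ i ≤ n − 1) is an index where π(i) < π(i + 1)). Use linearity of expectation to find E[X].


Write X = Σ X_I over i = 1, …, 177, with X_I the indicator of one ascent.
There are 177 indicators.
For each fixed i, the pair (π(i), π(i+1)) is a uniformly random ordered pair of distinct values from {1, …, 178}; by symmetry P[π(i) < π(i+1)] = 1/2.
By linearity: E[X] = 177 · (1/2) = (178 − 1) · (1/2) = 177/2 ≈ 88.5000.

E[X] = 177/2 = 88.5000.


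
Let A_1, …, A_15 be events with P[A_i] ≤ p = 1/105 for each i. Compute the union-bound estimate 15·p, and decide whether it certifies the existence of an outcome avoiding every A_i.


Union bound: P[∪_{i=1}^{15} A_i] ≤ Σ_i P[A_i] ≤ 15·p = 15·(1/105) = 1/7.
Numerically: 1/7 ≈ 0.143.
Is 1/7 < 1? YES.
Since P[∪ A_i] ≤ 1/7 < 1, the complement has P[∩ A_i^c] ≥ 1 − 1/7 = 6/7 > 0, so some outcome avoids every A_i.

15·p = 1/7 ≈ 0.143; existence CERTIFIED by the union bound.


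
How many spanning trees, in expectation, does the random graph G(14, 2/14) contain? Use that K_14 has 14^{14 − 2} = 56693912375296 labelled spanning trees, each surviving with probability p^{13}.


K_14 has 14^{14 − 2} = 56693912375296 labelled spanning trees.
For each such spanning tree H, let X_H = 1 if all 13 edges of H are present in G. Then P[X_H = 1] = p^{13} = (1/7)^{13} = 1/96889010407.
By linearity: E[X] = Σ_H E[X_H] = 56693912375296 · p^{13} = 56693912375296 · 1/96889010407 = 4096/7.
Numerically: E[X] ≈ 585.1.

E[X] = 56693912375296 · (1/7)^{13} = 4096/7 ≈ 585.1.


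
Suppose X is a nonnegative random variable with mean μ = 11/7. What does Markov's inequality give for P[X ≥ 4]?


μ = E[X] = 11/7, a = 4.
Markov: P[X ≥ 4] ≤ μ/a = (11/7)/4 = 11/28.
Numerically: ≈ 0.39286.
(Since a = 4 > μ = 1.57143, the bound 11/28 is < 1 and informative.)

P[X ≥ 4] ≤ 11/28 ≈ 0.39286.


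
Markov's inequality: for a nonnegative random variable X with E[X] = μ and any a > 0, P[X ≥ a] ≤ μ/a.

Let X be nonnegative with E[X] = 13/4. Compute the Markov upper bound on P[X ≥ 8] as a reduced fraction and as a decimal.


μ = E[X] = 13/4, a = 8.
Markov: P[X ≥ 8] ≤ μ/a = (13/4)/8 = 13/32.
Numerically: ≈ 0.4062.
(Since a = 8 > μ = 3.2500, the bound 13/32 is < 1 and informative.)

P[X ≥ 8] ≤ 13/32 ≈ 0.4062.


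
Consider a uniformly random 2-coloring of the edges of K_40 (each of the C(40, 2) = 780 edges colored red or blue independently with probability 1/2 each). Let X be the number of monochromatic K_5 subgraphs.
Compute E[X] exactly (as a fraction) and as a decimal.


Let X = Σ_S X_S over the C(40, 5) = 658008 subsets S of size 5, where X_S = 1 if the K_5 on S is monochromatic.
For a fixed S, the K_5 on S has C(5, 2) = 10 edges. P[all 10 edges red] = (1/2)^10, and likewise for blue, so P[monochromatic] = 2·(1/2)^10 = 2^{1 − 10} = 1/512.
Summing: E[X] = C(40, 5) · 2^{1 − 10} = 658008 · 1/512 = 82251/64.
Numerically: E[X] ≈ 1285.1719.

E[X] = C(40,5)·2^(1−C(5,2)) = 82251/64 ≈ 1285.1719.


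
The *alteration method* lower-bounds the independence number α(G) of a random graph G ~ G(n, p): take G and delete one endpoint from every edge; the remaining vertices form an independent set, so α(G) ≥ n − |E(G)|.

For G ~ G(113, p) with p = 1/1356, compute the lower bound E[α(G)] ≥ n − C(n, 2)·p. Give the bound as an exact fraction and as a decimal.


E[|E(G)|] = C(113, 2)·p = 6328 · (1/1356) = 14/3.
E[α(G)] ≥ n − E[|E(G)|] = 113 − 14/3 = 325/3.
Numerically: ≈ 108.333.
(This is only a lower bound; the true E[α(G)] may be larger.)

E[α(G)] ≥ 325/3 ≈ 108.333.


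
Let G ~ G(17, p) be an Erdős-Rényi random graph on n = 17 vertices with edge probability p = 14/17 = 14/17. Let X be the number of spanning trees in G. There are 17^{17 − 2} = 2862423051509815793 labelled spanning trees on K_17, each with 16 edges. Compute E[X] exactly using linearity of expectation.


K_17 has 17^{17 − 2} = 2862423051509815793 labelled spanning trees.
For each such spanning tree H, let X_H = 1 if all 16 edges of H are present in G. Then P[X_H = 1] = p^{16} = (14/17)^{16} = 2177953337809371136/48661191875666868481.
By linearity: E[X] = Σ_H E[X_H] = 2862423051509815793 · p^{16} = 2862423051509815793 · 2177953337809371136/48661191875666868481 = 2177953337809371136/17.
Numerically: E[X] ≈ 1.28e+17.

E[X] = 2862423051509815793 · (14/17)^{16} = 2177953337809371136/17 ≈ 1.28e+17.


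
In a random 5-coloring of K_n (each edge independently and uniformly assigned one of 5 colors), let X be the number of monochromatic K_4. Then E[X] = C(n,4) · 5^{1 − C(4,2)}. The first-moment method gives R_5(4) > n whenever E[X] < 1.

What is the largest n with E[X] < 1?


We need C(n, 4) · 5^{1 − 6} < 1, i.e. C(n, 4) < 5^{6 − 1} = 3125.
Check values of n near the boundary:
  n = 15: C(15, 4) = 1365; 1365 < 3125? YES
  n = 16: C(16, 4) = 1820; 1820 < 3125? YES
  n = 17: C(17, 4) = 2380; 2380 < 3125? YES
  n = 18: C(18, 4) = 3060; 3060 < 3125? YES
  n = 19: C(19, 4) = 3876; 3876 < 3125? NO
  n = 20: C(20, 4) = 4845; 4845 < 3125? NO
  n = 21: C(21, 4) = 5985; 5985 < 3125? NO
The largest n with C(n, 4) < 3125 is n = 18 (where E[X] = 612/625 ≈ 0.979). Hence R_5(4) > 18, i.e. R_5(4) ≥ 19.

Largest n = 18; hence R_5(4) > 18.


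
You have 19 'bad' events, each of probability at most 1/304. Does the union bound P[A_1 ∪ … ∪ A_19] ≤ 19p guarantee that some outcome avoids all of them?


Union bound: P[∪_{i=1}^{19} A_i] ≤ Σ_i P[A_i] ≤ 19·p = 19·(1/304) = 1/16.
Numerically: 1/16 ≈ 0.0625000.
Is 1/16 < 1? YES.
Since P[∪ A_i] ≤ 1/16 < 1, the complement has P[∩ A_i^c] ≥ 1 − 1/16 = 15/16 > 0, so some outcome avoids every A_i.

19·p = 1/16 ≈ 0.0625000; existence CERTIFIED by the union bound.


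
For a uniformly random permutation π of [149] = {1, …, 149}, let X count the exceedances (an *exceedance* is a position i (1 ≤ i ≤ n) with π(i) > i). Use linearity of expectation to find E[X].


Write X = Σ_{i=1}^{149} X_i, where X_i = 1_{π(i) > i}.
For each fixed i, π(i) is uniform over {1, …, 149} (marginal of a uniform permutation), so P[π(i) > i] = (n − i)/n. Summing: Σ_{i=1}^{149} (n − i)/n = (0 + 1 + … + 148)/149 = 149(149 − 1)/(2·149) = (149 − 1)/2.
Hence E[X] = Σ_{i=1}^{149} (149 − i)/149 = 74 ≈ 74.00000.

E[X] = 74 = 74.00000.


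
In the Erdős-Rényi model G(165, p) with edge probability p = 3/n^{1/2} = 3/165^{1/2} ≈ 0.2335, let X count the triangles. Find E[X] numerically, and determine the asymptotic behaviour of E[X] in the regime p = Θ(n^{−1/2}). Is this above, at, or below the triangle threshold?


Number of potential triangles: C(165, 3) = 735130.
Each occurs with probability p³ ≈ (0.2335)³ ≈ 1.273907e-02.
By linearity: E[X] = C(165, 3)·p³ ≈ 735130 · 1.273907e-02 ≈ 9364.8752.
Since α = 1/2 < 1, p = c/n^{1/2} ≫ 1/n is above the triangle threshold p ~ 1/n. Asymptotically E[X] ~ (c³/6)·n^{3(1−α)} = (3³/6)·n^{1.5} → ∞; triangles are abundant w.h.p.

E[X] ≈ 9364.8752; in regime p = Θ(1/n^{1/2}) E[X] diverges (above the triangle threshold p ~ 1/n).


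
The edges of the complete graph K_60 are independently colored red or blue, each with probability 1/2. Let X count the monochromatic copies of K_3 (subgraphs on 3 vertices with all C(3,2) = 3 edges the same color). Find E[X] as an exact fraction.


Let X = Σ_S X_S over the C(60, 3) = 34220 subsets S of size 3, where X_S = 1 if the K_3 on S is monochromatic.
For a fixed S, the K_3 on S has C(3, 2) = 3 edges. P[all 3 edges red] = (1/2)^3, and likewise for blue, so P[monochromatic] = 2·(1/2)^3 = 2^{1 − 3} = 1/4.
By linearity: E[X] = C(60, 3) · 2^{1 − 3} = 34220 · 1/4 = 8555.
Numerically: E[X] ≈ 8555.00000.

E[X] = C(60,3)·2^(1−C(3,2)) = 8555 ≈ 8555.00000.


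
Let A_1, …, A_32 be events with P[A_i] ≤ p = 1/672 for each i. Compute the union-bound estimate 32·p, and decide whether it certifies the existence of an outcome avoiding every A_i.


Union bound: P[∪_{i=1}^{32} A_i] ≤ Σ_i P[A_i] ≤ 32·p = 32·(1/672) = 1/21.
Numerically: 1/21 ≈ 0.0476190.
Is 1/21 < 1? YES.
Since P[∪ A_i] ≤ 1/21 < 1, the complement has P[∩ A_i^c] ≥ 1 − 1/21 = 20/21 > 0, so some outcome avoids every A_i.

32·p = 1/21 ≈ 0.0476190; existence CERTIFIED by the union bound.


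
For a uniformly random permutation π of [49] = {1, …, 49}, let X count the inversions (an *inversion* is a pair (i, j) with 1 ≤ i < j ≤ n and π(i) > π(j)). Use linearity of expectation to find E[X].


Write X = Σ X_I over the C(49, 2) = 1176 pairs i < j, with X_I the indicator of one inversion.
There are 1176 indicators.
For each fixed pair i < j, the values π(i) and π(j) are two distinct elements of {1, …, 49} in uniformly random order; by symmetry P[π(i) > π(j)] = 1/2.
By linearity: E[X] = 1176 · (1/2) = C(49, 2) · (1/2) = 1176/2 = 588 ≈ 588.000.

E[X] = 588 = 588.000.


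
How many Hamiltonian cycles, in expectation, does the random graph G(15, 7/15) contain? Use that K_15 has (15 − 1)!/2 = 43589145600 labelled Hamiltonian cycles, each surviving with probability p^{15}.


K_15 has (15 − 1)!/2 = 43589145600 labelled Hamiltonian cycles.
For each such Hamiltonian cycle H, let X_H = 1 if all 15 edges of H are present in G. Then P[X_H = 1] = p^{15} = (7/15)^{15} = 4747561509943/437893890380859375.
By linearity: E[X] = Σ_H E[X_H] = 43589145600 · p^{15} = 43589145600 · 4747561509943/437893890380859375 = 34064551424174695424/72081298828125.
Numerically: E[X] ≈ 4.73e+05.

E[X] = 43589145600 · (7/15)^{15} = 34064551424174695424/72081298828125 ≈ 4.73e+05.


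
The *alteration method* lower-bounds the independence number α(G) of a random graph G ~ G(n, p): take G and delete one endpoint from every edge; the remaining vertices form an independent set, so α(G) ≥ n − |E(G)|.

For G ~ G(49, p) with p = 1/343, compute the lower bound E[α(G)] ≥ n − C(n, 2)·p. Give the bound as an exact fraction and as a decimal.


E[|E(G)|] = C(49, 2)·p = 1176 · (1/343) = 24/7.
E[α(G)] ≥ n − E[|E(G)|] = 49 − 24/7 = 319/7.
Numerically: ≈ 45.57143.
(This is only a lower bound; the true E[α(G)] may be larger.)

E[α(G)] ≥ 319/7 ≈ 45.57143.


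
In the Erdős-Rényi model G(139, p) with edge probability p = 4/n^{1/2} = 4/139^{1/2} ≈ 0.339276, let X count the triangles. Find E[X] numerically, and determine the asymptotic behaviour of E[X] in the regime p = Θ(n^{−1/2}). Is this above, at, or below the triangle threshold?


Number of potential triangles: C(139, 3) = 437989.
Each occurs with probability p³ ≈ (0.339276)³ ≈ 3.90533032e-02.
By linearity: E[X] = C(139, 3)·p³ ≈ 437989 · 3.90533032e-02 ≈ 17104.917231.
Since α = 1/2 < 1, p = c/n^{1/2} ≫ 1/n is above the triangle threshold p ~ 1/n. Asymptotically E[X] ~ (c³/6)·n^{3(1−α)} = (4³/6)·n^{1.5} → ∞; triangles are abundant w.h.p.

E[X] ≈ 17104.917231; in regime p = Θ(1/n^{1/2}) E[X] diverges (above the triangle threshold p ~ 1/n).


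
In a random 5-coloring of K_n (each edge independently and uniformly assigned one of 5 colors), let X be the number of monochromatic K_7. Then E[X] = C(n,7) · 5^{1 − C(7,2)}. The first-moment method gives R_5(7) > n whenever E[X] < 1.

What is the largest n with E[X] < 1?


We need C(n, 7) · 5^{1 − 21} < 1, i.e. C(n, 7) < 5^{21 − 1} = 95367431640625.
Check values of n near the boundary:
  n = 337: C(337, 7) = 91989916924632; 91989916924632 < 95367431640625? YES
  n = 338: C(338, 7) = 93935323022736; 93935323022736 < 95367431640625? YES
  n = 339: C(339, 7) = 95915887062372; 95915887062372 < 95367431640625? NO
  n = 340: C(340, 7) = 97932136940560; 97932136940560 < 95367431640625? NO
  n = 341: C(341, 7) = 99984606876440; 99984606876440 < 95367431640625? NO
The largest n with C(n, 7) < 95367431640625 is n = 338 (where E[X] = 93935323022736/95367431640625 ≈ 0.9850). Hence R_5(7) > 338, i.e. R_5(7) ≥ 339.

Largest n = 338; hence R_5(7) > 338.


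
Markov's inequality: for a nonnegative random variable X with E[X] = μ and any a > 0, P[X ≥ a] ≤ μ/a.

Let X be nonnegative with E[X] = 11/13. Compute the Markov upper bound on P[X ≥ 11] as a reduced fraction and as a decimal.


μ = E[X] = 11/13, a = 11.
Markov: P[X ≥ 11] ≤ μ/a = (11/13)/11 = 1/13.
Numerically: ≈ 0.0769.
(Since a = 11 > μ = 0.8462, the bound 1/13 is < 1 and informative.)

P[X ≥ 11] ≤ 1/13 ≈ 0.0769.


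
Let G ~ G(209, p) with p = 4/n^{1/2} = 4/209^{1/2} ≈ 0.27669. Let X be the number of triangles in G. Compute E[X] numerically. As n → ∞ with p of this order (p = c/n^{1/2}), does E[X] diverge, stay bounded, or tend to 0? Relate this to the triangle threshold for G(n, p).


Number of potential triangles: C(209, 3) = 1499784.
Each occurs with probability p³ ≈ (0.27669)³ ≈ 2.1181687e-02.
By linearity: E[X] = C(209, 3)·p³ ≈ 1499784 · 2.1181687e-02 ≈ 31767.95515.
Since α = 1/2 < 1, p = c/n^{1/2} ≫ 1/n is above the triangle threshold p ~ 1/n. Asymptotically E[X] ~ (c³/6)·n^{3(1−α)} = (4³/6)·n^{1.5} → ∞; triangles are abundant w.h.p.

E[X] ≈ 31767.95515; in regime p = Θ(1/n^{1/2}) E[X] diverges (above the triangle threshold p ~ 1/n).


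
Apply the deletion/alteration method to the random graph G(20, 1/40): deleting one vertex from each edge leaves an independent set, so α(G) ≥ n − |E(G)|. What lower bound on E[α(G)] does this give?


E[|E(G)|] = C(20, 2)·p = 190 · (1/40) = 19/4.
E[α(G)] ≥ n − E[|E(G)|] = 20 − 19/4 = 61/4.
Numerically: ≈ 15.2500.
(This is only a lower bound; the true E[α(G)] may be larger.)

E[α(G)] ≥ 61/4 ≈ 15.2500.


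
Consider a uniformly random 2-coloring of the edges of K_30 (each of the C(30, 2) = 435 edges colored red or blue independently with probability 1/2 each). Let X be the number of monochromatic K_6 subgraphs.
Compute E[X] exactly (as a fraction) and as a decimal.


Let X = Σ_S X_S over the C(30, 6) = 593775 subsets S of size 6, where X_S = 1 if the K_6 on S is monochromatic.
For a fixed S, the K_6 on S has C(6, 2) = 15 edges. P[all 15 edges red] = (1/2)^15, and likewise for blue, so P[monochromatic] = 2·(1/2)^15 = 2^{1 − 15} = 1/16384.
By linearity of expectation: E[X] = C(30, 6) · 2^{1 − 15} = 593775 · 1/16384 = 593775/16384.
Numerically: E[X] ≈ 36.24115.

E[X] = C(30,6)·2^(1−C(6,2)) = 593775/16384 ≈ 36.24115.


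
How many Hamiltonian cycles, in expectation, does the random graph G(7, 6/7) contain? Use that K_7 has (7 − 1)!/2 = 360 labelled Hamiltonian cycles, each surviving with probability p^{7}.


K_7 has (7 − 1)!/2 = 360 labelled Hamiltonian cycles.
For each such Hamiltonian cycle H, let X_H = 1 if all 7 edges of H are present in G. Then P[X_H = 1] = p^{7} = (6/7)^{7} = 279936/823543.
By linearity of expectation: E[X] = Σ_H E[X_H] = 360 · p^{7} = 360 · 279936/823543 = 100776960/823543.
Numerically: E[X] ≈ 122.4.

E[X] = 360 · (6/7)^{7} = 100776960/823543 ≈ 122.4.


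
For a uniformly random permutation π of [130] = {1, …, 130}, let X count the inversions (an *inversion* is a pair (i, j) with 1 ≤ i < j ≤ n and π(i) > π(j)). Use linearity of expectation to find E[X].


Write X = Σ X_I over the C(130, 2) = 8385 pairs i < j, with X_I the indicator of one inversion.
There are 8385 indicators.
For each fixed pair i < j, the values π(i) and π(j) are two distinct elements of {1, …, 130} in uniformly random order; by symmetry P[π(i) > π(j)] = 1/2.
By linearity: E[X] = 8385 · (1/2) = C(130, 2) · (1/2) = 8385/2 = 8385/2 ≈ 4192.500000.

E[X] = 8385/2 = 4192.500000.


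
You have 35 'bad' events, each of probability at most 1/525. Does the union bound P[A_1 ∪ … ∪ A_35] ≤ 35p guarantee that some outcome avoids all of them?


Union bound: P[∪_{i=1}^{35} A_i] ≤ Σ_i P[A_i] ≤ 35·p = 35·(1/525) = 1/15.
Numerically: 1/15 ≈ 0.0667.
Is 1/15 < 1? YES.
Since P[∪ A_i] ≤ 1/15 < 1, the complement has P[∩ A_i^c] ≥ 1 − 1/15 = 14/15 > 0, so some outcome avoids every A_i.

35·p = 1/15 ≈ 0.0667; existence CERTIFIED by the union bound.


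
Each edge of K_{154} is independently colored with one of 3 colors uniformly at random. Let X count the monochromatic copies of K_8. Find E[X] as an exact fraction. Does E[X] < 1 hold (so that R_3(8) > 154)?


E[X] = C(154, 8) · 3^{1 − 28} = 6521818990995 · 3^{−27} = 6521818990995/7625597484987.
As a reduced fraction: E[X] = 724646554555/847288609443 ≈ 0.8553.
Is E[X] < 1? YES.
Since E[X] < 1, there exists a 3-coloring of K_{154} with no monochromatic K_8; hence R_3(8) > 154.

E[X] = 724646554555/847288609443 ≈ 0.8553; E[X] < 1, so R_3(8) > 154.


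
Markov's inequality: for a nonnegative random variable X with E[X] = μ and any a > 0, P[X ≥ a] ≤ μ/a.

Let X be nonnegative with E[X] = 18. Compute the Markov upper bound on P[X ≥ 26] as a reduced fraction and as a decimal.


μ = E[X] = 18, a = 26.
Markov: P[X ≥ 26] ≤ μ/a = (18)/26 = 9/13.
Numerically: ≈ 0.692.
(Since a = 26 > μ = 18.000, the bound 9/13 is < 1 and informative.)

P[X ≥ 26] ≤ 9/13 ≈ 0.692.


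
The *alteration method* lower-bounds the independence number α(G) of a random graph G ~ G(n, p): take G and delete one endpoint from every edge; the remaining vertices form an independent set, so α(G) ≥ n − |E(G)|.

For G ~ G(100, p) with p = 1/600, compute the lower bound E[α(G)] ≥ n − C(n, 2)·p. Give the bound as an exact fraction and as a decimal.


E[|E(G)|] = C(100, 2)·p = 4950 · (1/600) = 33/4.
E[α(G)] ≥ n − E[|E(G)|] = 100 − 33/4 = 367/4.
Numerically: ≈ 91.750.
(This is only a lower bound; the true E[α(G)] may be larger.)

E[α(G)] ≥ 367/4 ≈ 91.750.


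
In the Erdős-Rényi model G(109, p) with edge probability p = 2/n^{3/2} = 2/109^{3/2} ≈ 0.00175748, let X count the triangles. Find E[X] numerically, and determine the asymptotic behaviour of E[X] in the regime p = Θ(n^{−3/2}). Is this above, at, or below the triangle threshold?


Number of potential triangles: C(109, 3) = 209934.
Each occurs with probability p³ ≈ (0.00175748)³ ≈ 5.42838631e-09.
By linearity: E[X] = C(109, 3)·p³ ≈ 209934 · 5.42838631e-09 ≈ 0.001140.
Since α = 3/2 > 1, p = c/n^{3/2} = o(1/n) is below the triangle threshold p ~ 1/n. Asymptotically E[X] ~ (c³/6)·n^{3(1−α)} = (2³/6)·n^{-1.5} → 0, so by Markov's inequality G has no triangles w.h.p.

E[X] ≈ 0.001140; in regime p = Θ(1/n^{3/2}) E[X] tends to 0 (below the triangle threshold p ~ 1/n).


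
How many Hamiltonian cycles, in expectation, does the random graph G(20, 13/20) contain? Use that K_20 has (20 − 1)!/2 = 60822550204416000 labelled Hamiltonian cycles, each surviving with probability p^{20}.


K_20 has (20 − 1)!/2 = 60822550204416000 labelled Hamiltonian cycles.
For each such Hamiltonian cycle H, let X_H = 1 if all 20 edges of H are present in G. Then P[X_H = 1] = p^{20} = (13/20)^{20} = 19004963774880799438801/104857600000000000000000000.
By linearity of expectation: E[X] = Σ_H E[X_H] = 60822550204416000 · p^{20} = 60822550204416000 · 19004963774880799438801/104857600000000000000000000 = 282209561360057334695429506990221/25600000000000000000.
Numerically: E[X] ≈ 1.10238e+13.

E[X] = 60822550204416000 · (13/20)^{20} = 282209561360057334695429506990221/25600000000000000000 ≈ 1.10238e+13.


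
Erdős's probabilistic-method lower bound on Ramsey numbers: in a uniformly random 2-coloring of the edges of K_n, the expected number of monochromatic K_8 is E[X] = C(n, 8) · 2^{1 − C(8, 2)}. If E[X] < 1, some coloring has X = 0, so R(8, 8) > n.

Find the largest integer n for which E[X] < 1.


We need C(n, 8) · 2^{1 − 28} < 1, i.e. C(n, 8) < 2^{28 − 1} = 134217728.
Check values of n near the boundary:
  n = 37: C(37, 8) = 38608020; 38608020 < 134217728? YES
  n = 38: C(38, 8) = 48903492; 48903492 < 134217728? YES
  n = 39: C(39, 8) = 61523748; 61523748 < 134217728? YES
  n = 40: C(40, 8) = 76904685; 76904685 < 134217728? YES
  n = 41: C(41, 8) = 95548245; 95548245 < 134217728? YES
  n = 42: C(42, 8) = 118030185; 118030185 < 134217728? YES
  n = 43: C(43, 8) = 145008513; 145008513 < 134217728? NO
The largest n with C(n, 8) < 134217728 is n = 42 (where E[X] = 118030185/134217728 ≈ 0.8794). Hence R(8, 8) > 42, i.e. R(8, 8) ≥ 43.

Largest n = 42; hence R(8, 8) > 42.


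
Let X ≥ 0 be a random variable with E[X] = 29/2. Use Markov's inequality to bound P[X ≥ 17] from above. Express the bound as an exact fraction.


μ = E[X] = 29/2, a = 17.
Markov: P[X ≥ 17] ≤ μ/a = (29/2)/17 = 29/34.
Numerically: ≈ 0.853.
(Since a = 17 > μ = 14.500, the bound 29/34 is < 1 and informative.)

P[X ≥ 17] ≤ 29/34 ≈ 0.853.


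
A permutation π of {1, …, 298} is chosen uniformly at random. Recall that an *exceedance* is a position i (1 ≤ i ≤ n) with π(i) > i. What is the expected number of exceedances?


Write X = Σ_{i=1}^{298} X_i, where X_i = 1_{π(i) > i}.
For each fixed i, π(i) is uniform over {1, …, 298} (marginal of a uniform permutation), so P[π(i) > i] = (n − i)/n. Summing: Σ_{i=1}^{298} (n − i)/n = (0 + 1 + … + 297)/298 = 298(298 − 1)/(2·298) = (298 − 1)/2.
Hence E[X] = Σ_{i=1}^{298} (298 − i)/298 = 297/2 ≈ 148.50000.

E[X] = 297/2 = 148.50000.


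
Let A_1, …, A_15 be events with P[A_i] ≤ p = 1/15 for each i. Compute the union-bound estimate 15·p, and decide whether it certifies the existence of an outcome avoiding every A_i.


Union bound: P[∪_{i=1}^{15} A_i] ≤ Σ_i P[A_i] ≤ 15·p = 15·(1/15) = 1.
Numerically: 1 ≈ 1.0000.
Is 1 < 1? NO.
Since the bound 1 is ≥ 1, the union bound is uninformative here; it does NOT by itself certify existence.

15·p = 1 ≈ 1.0000; existence NOT certified by the union bound.


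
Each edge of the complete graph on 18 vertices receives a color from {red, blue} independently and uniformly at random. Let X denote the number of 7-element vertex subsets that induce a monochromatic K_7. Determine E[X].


Let X = Σ_S X_S over the C(18, 7) = 31824 subsets S of size 7, where X_S = 1 if the K_7 on S is monochromatic.
For a fixed S, the K_7 on S has C(7, 2) = 21 edges. P[all 21 edges red] = (1/2)^21, and likewise for blue, so P[monochromatic] = 2·(1/2)^21 = 2^{1 − 21} = 1/1048576.
By linearity: E[X] = C(18, 7) · 2^{1 − 21} = 31824 · 1/1048576 = 1989/65536.
Numerically: E[X] ≈ 0.030.

E[X] = C(18,7)·2^(1−C(7,2)) = 1989/65536 ≈ 0.030.


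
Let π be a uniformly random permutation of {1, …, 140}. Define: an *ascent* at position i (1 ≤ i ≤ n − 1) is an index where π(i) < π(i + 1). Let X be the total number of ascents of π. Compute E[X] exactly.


Write X = Σ X_I over i = 1, …, 139, with X_I the indicator of one ascent.
There are 139 indicators.
For each fixed i, the pair (π(i), π(i+1)) is a uniformly random ordered pair of distinct values from {1, …, 140}; by symmetry P[π(i) < π(i+1)] = 1/2.
By linearity: E[X] = 139 · (1/2) = (140 − 1) · (1/2) = 139/2 ≈ 69.500000.

E[X] = 139/2 = 69.500000.


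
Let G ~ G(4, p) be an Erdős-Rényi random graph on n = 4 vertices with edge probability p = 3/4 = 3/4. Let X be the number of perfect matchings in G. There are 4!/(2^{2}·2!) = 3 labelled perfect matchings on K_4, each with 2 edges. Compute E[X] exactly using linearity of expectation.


K_4 has 4!/(2^{2}·2!) = 3 labelled perfect matchings.
For each such perfect matching H, let X_H = 1 if all 2 edges of H are present in G. Then P[X_H = 1] = p^{2} = (3/4)^{2} = 9/16.
By linearity: E[X] = Σ_H E[X_H] = 3 · p^{2} = 3 · 9/16 = 27/16.
Numerically: E[X] ≈ 1.69.

E[X] = 3 · (3/4)^{2} = 27/16 ≈ 1.69.


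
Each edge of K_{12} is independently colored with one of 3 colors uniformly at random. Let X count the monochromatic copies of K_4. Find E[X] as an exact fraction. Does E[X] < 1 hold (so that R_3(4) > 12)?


E[X] = C(12, 4) · 3^{1 − 6} = 495 · 3^{−5} = 495/243.
As a reduced fraction: E[X] = 55/27 ≈ 2.037037.
Is E[X] < 1? NO.
Since E[X] ≥ 1, the first-moment bound is inconclusive at n = 12; it does NOT by itself certify R_3(4) > 12.

E[X] = 55/27 ≈ 2.037037; E[X] ≥ 1; first-moment method inconclusive here.


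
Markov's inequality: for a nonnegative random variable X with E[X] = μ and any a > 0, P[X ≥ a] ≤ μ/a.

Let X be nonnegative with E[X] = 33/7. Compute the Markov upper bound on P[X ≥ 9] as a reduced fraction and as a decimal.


μ = E[X] = 33/7, a = 9.
Markov: P[X ≥ 9] ≤ μ/a = (33/7)/9 = 11/21.
Numerically: ≈ 0.523810.
(Since a = 9 > μ = 4.714286, the bound 11/21 is < 1 and informative.)

P[X ≥ 9] ≤ 11/21 ≈ 0.523810.


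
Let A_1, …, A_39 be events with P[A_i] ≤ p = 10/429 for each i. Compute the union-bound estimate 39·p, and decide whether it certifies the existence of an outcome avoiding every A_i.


Union bound: P[∪_{i=1}^{39} A_i] ≤ Σ_i P[A_i] ≤ 39·p = 39·(10/429) = 10/11.
Numerically: 10/11 ≈ 0.909091.
Is 10/11 < 1? YES.
Since P[∪ A_i] ≤ 10/11 < 1, the complement has P[∩ A_i^c] ≥ 1 − 10/11 = 1/11 > 0, so some outcome avoids every A_i.

39·p = 10/11 ≈ 0.909091; existence CERTIFIED by the union bound.


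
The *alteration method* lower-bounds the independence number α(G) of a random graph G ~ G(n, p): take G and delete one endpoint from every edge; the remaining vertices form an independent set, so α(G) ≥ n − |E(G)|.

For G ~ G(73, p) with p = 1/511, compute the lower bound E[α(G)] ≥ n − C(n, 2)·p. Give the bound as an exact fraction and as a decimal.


E[|E(G)|] = C(73, 2)·p = 2628 · (1/511) = 36/7.
E[α(G)] ≥ n − E[|E(G)|] = 73 − 36/7 = 475/7.
Numerically: ≈ 67.857143.
(This is only a lower bound; the true E[α(G)] may be larger.)

E[α(G)] ≥ 475/7 ≈ 67.857143.


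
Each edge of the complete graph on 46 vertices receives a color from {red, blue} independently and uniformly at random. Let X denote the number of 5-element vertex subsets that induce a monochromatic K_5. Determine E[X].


Let X = Σ_S X_S over the C(46, 5) = 1370754 subsets S of size 5, where X_S = 1 if the K_5 on S is monochromatic.
For a fixed S, the K_5 on S has C(5, 2) = 10 edges. P[all 10 edges red] = (1/2)^10, and likewise for blue, so P[monochromatic] = 2·(1/2)^10 = 2^{1 − 10} = 1/512.
By linearity of expectation: E[X] = C(46, 5) · 2^{1 − 10} = 1370754 · 1/512 = 685377/256.
Numerically: E[X] ≈ 2677.254.

E[X] = C(46,5)·2^(1−C(5,2)) = 685377/256 ≈ 2677.254.
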